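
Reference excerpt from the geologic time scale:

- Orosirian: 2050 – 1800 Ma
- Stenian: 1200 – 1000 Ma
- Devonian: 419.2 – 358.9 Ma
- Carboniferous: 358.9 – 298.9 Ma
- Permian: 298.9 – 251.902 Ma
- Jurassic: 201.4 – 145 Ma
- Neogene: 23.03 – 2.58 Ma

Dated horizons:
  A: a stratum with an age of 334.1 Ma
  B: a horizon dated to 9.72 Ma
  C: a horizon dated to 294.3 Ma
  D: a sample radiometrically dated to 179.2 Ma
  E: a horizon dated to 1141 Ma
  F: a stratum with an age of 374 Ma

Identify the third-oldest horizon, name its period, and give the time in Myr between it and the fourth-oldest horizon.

A, in the Carboniferous; 39.8 million years to C

Sorted oldest-first by Ma: E (1141), F (374), A (334.1), C (294.3), D (179.2), B (9.72).
The third oldest is A at 334.1 Ma, which lies in 358.9–298.9 Ma: the Carboniferous.
The fourth oldest is C at 294.3 Ma; separation = |334.1 − 294.3| = 39.8 Myr.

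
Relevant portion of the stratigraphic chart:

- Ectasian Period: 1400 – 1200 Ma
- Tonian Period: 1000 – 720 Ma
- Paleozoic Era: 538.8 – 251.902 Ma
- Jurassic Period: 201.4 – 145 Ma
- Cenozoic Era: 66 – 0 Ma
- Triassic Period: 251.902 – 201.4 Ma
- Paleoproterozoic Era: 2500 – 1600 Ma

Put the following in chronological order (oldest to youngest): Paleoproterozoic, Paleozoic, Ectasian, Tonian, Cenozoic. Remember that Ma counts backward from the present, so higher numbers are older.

The oldest of these is Paleoproterozoic (starts 2500 Ma) and the youngest is Cenozoic (ends 0 Ma).
In between, by decreasing start age: Ectasian (1400), Tonian (1000), Paleozoic (538.8).

Paleoproterozoic, then Ectasian, then Tonian, then Paleozoic, then Cenozoic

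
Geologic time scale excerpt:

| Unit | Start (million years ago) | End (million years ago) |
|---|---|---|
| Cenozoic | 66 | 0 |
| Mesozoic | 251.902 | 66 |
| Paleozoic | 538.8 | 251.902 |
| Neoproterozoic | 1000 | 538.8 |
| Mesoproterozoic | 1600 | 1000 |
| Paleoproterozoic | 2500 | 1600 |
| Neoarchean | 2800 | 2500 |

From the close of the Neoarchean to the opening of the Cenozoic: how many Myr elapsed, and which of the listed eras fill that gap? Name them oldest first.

2434 million years; Paleoproterozoic, Mesoproterozoic, Neoproterozoic, Paleozoic, Mesozoic

The Neoarchean closes at 2500 Ma and the Cenozoic opens at 66 Ma, so the interval is 2500 − 66 = 2434 Myr.
An era fits inside if it starts at or after 2500 Ma and ends at or before 66 Ma; oldest first that gives Paleoproterozoic, Mesoproterozoic, Neoproterozoic, Paleozoic, Mesozoic.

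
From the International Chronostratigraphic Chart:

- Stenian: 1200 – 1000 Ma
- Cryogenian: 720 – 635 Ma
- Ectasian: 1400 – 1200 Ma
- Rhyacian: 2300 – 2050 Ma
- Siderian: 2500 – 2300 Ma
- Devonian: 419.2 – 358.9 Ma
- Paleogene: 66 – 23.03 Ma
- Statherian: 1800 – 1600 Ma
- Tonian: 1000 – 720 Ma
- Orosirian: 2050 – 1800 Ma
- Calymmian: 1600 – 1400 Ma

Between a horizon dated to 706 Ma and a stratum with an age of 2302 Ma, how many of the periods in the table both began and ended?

7

The older date is 2302 Ma and the younger is 706 Ma.
Periods with start < 2302 and end > 706 Ma: Rhyacian (2300–2050), Orosirian (2050–1800), Statherian (1800–1600), Calymmian (1600–1400), Ectasian (1400–1200), Stenian (1200–1000), Tonian (1000–720).
That is 7 complete periods.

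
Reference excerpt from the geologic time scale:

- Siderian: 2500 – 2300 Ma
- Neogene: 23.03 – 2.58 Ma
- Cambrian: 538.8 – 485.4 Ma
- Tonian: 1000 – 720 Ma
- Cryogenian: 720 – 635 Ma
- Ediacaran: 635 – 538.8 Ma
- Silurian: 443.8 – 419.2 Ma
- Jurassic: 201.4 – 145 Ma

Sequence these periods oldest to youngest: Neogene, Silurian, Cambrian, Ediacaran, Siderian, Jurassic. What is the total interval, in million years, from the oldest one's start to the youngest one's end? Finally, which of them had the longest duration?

Start ages (Ma): Siderian 2500, Ediacaran 635, Cambrian 538.8, Silurian 443.8, Jurassic 201.4, Neogene 23.03.
Ordered oldest to youngest: Siderian, Ediacaran, Cambrian, Silurian, Jurassic, Neogene.
Span = 2500 − 2.58 = 2497.42 Myr.
Durations: Jurassic 56.4, Ediacaran 96.2, Neogene 20.45, Siderian 200, Silurian 24.6, Cambrian 53.4 → longest is Siderian (200 Myr).

Siderian → Ediacaran → Cambrian → Silurian → Jurassic → Neogene; total span 2497.42 Myr; longest is Siderian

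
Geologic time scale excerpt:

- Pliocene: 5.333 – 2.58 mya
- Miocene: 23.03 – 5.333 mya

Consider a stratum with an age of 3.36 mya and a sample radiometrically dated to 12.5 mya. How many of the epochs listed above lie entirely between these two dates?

Checking each listed span, none has both start < 12.5 Ma and end > 3.36 Ma — every epoch straddles one of the two dates or lies outside them — so the count is 0.

0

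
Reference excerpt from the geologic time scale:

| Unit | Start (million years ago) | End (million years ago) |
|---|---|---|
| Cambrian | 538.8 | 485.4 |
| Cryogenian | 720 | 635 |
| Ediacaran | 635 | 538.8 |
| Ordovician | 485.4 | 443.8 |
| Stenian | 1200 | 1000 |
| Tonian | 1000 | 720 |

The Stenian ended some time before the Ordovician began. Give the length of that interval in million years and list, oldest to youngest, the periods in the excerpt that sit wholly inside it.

End of Stenian = 1000 Ma; start of Ordovician = 485.4 Ma.
Gap = 1000 − 485.4 = 514.6 Myr.
Periods wholly inside 1000–485.4 Ma: Tonian (1000–720), Cryogenian (720–635), Ediacaran (635–538.8), Cambrian (538.8–485.4).

514.6 million years; Tonian, Cryogenian, Ediacaran, Cambrian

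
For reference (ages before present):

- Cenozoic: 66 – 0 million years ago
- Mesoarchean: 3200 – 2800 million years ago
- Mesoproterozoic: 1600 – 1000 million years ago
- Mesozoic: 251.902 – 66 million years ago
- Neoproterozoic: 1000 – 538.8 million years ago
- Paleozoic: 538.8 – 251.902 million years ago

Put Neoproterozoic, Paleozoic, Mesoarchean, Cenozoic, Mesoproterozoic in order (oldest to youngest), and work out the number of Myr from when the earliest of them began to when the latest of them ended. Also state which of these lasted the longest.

From the excerpt: Neoproterozoic 1000–538.8; Paleozoic 538.8–251.902; Mesoarchean 3200–2800; Cenozoic 66–0; Mesoproterozoic 1600–1000 (Ma).
Larger Ma is earlier, so the oldest is Mesoarchean and the youngest is Cenozoic; oldest to youngest: Mesoarchean, Mesoproterozoic, Neoproterozoic, Paleozoic, Cenozoic.
Oldest start 3200 minus youngest end 0 gives 3200 Myr overall.
Individual lengths (start − end): Cenozoic 66; Neoproterozoic 461.2; Mesoproterozoic 600; Mesoarchean 400; Paleozoic 286.898. The largest is Mesoproterozoic at 600 Myr.

Mesoarchean, Mesoproterozoic, Neoproterozoic, Paleozoic, Cenozoic; total span 3200 Myr; longest is Mesoproterozoic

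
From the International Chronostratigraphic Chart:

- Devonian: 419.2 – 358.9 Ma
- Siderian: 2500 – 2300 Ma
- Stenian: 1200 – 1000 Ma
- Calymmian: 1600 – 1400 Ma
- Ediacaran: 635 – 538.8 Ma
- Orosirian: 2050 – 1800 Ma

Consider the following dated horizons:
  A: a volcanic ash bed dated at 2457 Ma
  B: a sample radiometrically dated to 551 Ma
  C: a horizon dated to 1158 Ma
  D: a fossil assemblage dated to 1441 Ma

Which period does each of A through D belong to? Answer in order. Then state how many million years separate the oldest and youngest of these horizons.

A — Siderian; B — Ediacaran; C — Stenian; D — Calymmian; span 1906 million years

A: 2457 Ma lies in 2500–2300 Ma, so Siderian.
B: 551 Ma lies in 635–538.8 Ma, so Ediacaran.
C: 1158 Ma lies in 1200–1000 Ma, so Stenian.
D: 1441 Ma lies in 1600–1400 Ma, so Calymmian.
Oldest = 2457 Ma, youngest = 551 Ma → span 1906 Myr.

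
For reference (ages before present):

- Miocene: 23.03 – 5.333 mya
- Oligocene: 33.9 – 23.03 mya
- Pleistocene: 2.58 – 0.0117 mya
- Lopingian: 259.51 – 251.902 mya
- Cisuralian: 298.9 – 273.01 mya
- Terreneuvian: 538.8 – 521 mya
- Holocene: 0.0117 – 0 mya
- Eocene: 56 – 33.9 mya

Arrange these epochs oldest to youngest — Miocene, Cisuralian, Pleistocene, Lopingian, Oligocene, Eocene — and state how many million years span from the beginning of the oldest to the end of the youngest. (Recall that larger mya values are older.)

Start ages (Ma): Cisuralian 298.9, Lopingian 259.51, Eocene 56, Oligocene 33.9, Miocene 23.03, Pleistocene 2.58.
Ordered oldest to youngest: Cisuralian, Lopingian, Eocene, Oligocene, Miocene, Pleistocene.
Span = 298.9 − 0.0117 = 298.8883 Myr.

Cisuralian, Lopingian, Eocene, Oligocene, Miocene, Pleistocene; total span 298.8883 Myr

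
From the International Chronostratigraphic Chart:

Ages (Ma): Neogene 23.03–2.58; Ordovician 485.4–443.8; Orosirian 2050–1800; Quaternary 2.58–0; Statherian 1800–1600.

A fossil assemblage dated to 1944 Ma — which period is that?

1944 Ma lies between 2050 and 1800 Ma, so it falls in the Orosirian.

Orosirian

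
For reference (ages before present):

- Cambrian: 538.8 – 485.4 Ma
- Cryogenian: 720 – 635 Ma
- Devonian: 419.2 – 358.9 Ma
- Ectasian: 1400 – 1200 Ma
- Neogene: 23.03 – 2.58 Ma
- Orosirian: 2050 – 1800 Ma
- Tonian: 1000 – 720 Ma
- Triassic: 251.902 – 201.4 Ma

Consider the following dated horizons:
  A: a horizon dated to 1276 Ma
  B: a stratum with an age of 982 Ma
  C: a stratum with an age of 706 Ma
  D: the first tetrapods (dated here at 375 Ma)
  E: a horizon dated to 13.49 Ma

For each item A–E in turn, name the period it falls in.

A — Ectasian; B — Tonian; C — Cryogenian; D — Devonian; E — Neogene

A: 1276 Ma lies in 1400–1200 Ma, so Ectasian.
B: 982 Ma lies in 1000–720 Ma, so Tonian.
C: 706 Ma lies in 720–635 Ma, so Cryogenian.
D: 375 Ma lies in 419.2–358.9 Ma, so Devonian.
E: 13.49 Ma lies in 23.03–2.58 Ma, so Neogene.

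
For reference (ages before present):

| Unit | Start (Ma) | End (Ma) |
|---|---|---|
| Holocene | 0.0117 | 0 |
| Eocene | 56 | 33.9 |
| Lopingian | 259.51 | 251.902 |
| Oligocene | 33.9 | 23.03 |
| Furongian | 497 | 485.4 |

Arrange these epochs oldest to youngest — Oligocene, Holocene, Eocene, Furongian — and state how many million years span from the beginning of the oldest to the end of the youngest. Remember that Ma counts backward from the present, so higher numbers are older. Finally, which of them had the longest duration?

From the excerpt: Oligocene 33.9–23.03; Holocene 0.0117–0; Eocene 56–33.9; Furongian 497–485.4 (Ma).
Larger Ma is earlier, so the oldest is Furongian and the youngest is Holocene; oldest to youngest: Furongian, Eocene, Oligocene, Holocene.
Oldest start 497 minus youngest end 0 gives 497 Myr overall.
Individual lengths (start − end): Furongian 11.6; Eocene 22.1; Holocene 0.0117; Oligocene 10.87. The largest is Eocene at 22.1 Myr.

Furongian → Eocene → Oligocene → Holocene; total span 497 Myr; longest is Eocene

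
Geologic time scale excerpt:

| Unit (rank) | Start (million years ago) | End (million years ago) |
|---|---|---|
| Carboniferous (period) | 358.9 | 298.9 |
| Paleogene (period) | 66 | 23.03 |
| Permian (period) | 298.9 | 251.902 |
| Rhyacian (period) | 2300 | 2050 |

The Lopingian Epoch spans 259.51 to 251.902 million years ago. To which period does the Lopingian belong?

Permian

The Lopingian (259.51–251.902 Ma) lies entirely within 298.9–251.902 Ma, the Permian Period.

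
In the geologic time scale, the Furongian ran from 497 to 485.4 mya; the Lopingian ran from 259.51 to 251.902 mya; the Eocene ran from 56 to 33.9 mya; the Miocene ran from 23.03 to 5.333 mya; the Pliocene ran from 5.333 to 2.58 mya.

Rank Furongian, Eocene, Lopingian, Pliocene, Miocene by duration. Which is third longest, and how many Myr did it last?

Durations: Furongian 11.6; Eocene 22.1; Lopingian 7.608; Pliocene 2.753; Miocene 17.697 Myr.
Sorted longest-first: Eocene (22.1), Miocene (17.697), Furongian (11.6), Lopingian (7.608), Pliocene (2.753).
The third longest is Furongian at 11.6 Myr.

Furongian, 11.6 million years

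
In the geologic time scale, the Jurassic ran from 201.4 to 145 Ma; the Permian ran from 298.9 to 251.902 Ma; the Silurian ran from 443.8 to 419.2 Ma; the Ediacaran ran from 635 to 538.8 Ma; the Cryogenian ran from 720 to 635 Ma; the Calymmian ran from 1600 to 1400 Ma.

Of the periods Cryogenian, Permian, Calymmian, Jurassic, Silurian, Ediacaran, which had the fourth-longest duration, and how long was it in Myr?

Start − end for each: Cryogenian 720 − 635 = 85; Permian 298.9 − 251.902 = 46.998; Calymmian 1600 − 1400 = 200; Jurassic 201.4 − 145 = 56.4; Silurian 443.8 − 419.2 = 24.6; Ediacaran 635 − 538.8 = 96.2.
Ranking these from longest: Calymmian > Ediacaran > Cryogenian > Jurassic > Permian > Silurian.
Position 4 in that ranking is Jurassic, which lasted 56.4 Myr.

Jurassic, 56.4 million years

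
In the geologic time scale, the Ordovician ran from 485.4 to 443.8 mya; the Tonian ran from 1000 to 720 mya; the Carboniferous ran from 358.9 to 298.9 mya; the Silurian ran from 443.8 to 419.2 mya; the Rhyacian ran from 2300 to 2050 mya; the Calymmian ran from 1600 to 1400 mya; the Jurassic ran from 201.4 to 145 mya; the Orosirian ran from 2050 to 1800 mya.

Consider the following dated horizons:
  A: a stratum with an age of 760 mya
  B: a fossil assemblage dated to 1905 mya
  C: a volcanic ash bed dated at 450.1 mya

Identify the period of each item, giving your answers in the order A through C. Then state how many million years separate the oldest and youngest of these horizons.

A — Tonian; B — Orosirian; C — Ordovician; span 1454.9 million years

Match each age against the start–end ranges in the excerpt: A = 760 Ma → Tonian (1000–720); B = 1905 Ma → Orosirian (2050–1800); C = 450.1 Ma → Ordovician (485.4–443.8).
The largest age is 1905 Ma and the smallest is 450.1 Ma; their difference is 1454.9 Myr.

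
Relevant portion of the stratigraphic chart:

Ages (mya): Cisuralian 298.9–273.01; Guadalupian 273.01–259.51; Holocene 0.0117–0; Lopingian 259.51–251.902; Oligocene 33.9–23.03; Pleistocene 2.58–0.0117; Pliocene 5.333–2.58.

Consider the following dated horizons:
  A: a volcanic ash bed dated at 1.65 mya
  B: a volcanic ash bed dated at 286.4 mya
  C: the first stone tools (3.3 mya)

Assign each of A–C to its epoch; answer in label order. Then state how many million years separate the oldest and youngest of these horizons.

Match each age against the start–end ranges in the excerpt: A = 1.65 Ma → Pleistocene (2.58–0.0117); B = 286.4 Ma → Cisuralian (298.9–273.01); C = 3.3 Ma → Pliocene (5.333–2.58).
The largest age is 286.4 Ma and the smallest is 1.65 Ma; their difference is 284.75 Myr.

A — Pleistocene; B — Cisuralian; C — Pliocene; span 284.75 million years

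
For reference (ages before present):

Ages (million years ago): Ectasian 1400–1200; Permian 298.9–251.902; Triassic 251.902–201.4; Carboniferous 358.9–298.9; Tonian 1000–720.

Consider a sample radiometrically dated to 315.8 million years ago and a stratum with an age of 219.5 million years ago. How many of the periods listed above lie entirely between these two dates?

The older date is 315.8 Ma and the younger is 219.5 Ma.
Periods with start < 315.8 and end > 219.5 Ma: Permian (298.9–251.902).
That is 1 complete period.

1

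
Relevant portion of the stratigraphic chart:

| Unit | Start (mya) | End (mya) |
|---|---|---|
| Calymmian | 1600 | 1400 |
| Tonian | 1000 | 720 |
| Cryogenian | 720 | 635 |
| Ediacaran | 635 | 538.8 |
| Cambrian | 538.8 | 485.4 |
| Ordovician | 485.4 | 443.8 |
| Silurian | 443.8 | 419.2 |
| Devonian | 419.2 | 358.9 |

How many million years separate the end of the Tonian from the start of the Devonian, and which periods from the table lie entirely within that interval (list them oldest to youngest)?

End of Tonian = 720 Ma; start of Devonian = 419.2 Ma.
Gap = 720 − 419.2 = 300.8 Myr.
Periods wholly inside 720–419.2 Ma: Cryogenian (720–635), Ediacaran (635–538.8), Cambrian (538.8–485.4), Ordovician (485.4–443.8), Silurian (443.8–419.2).

300.8 million years; Cryogenian, Ediacaran, Cambrian, Ordovician, Silurian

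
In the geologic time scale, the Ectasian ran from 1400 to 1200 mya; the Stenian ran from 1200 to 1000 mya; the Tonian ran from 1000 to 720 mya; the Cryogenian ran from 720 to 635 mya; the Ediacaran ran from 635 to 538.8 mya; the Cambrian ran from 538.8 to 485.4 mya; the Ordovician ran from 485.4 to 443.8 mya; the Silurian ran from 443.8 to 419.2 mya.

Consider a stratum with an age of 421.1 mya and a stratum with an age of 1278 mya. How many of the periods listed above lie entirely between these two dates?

6

1278 Ma sits inside the Ectasian (1400–1200) and 421.1 Ma inside the Silurian (443.8–419.2); neither of those is wholly between the two dates.
The listed periods lying completely between them are Stenian, Tonian, Cryogenian, Ediacaran, Cambrian, Ordovician — 6 in all.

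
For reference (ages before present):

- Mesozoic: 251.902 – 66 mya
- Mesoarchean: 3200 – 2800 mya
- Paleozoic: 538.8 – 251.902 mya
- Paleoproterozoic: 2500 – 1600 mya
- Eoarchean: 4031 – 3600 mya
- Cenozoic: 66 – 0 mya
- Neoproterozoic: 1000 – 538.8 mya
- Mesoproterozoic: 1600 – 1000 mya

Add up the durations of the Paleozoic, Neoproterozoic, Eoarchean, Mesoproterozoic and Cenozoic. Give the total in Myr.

Duration is start − end for each: (538.8 − 251.902) + (1000 − 538.8) + (4031 − 3600) + (1600 − 1000) + (66 − 0).
That is 286.898 + 461.2 + 431 + 600 + 66, which totals 1845.098 million years.

1845.098 million years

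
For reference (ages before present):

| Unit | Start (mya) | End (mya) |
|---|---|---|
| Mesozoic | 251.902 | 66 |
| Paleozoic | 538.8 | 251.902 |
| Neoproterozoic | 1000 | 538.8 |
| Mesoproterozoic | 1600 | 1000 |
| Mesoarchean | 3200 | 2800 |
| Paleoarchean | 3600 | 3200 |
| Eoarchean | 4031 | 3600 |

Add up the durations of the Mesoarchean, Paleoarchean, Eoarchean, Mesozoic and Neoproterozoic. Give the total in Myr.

Each duration: Mesoarchean = 400; Paleoarchean = 400; Eoarchean = 431; Mesozoic = 185.902; Neoproterozoic = 461.2.
Sum: 400 + 400 + 431 + 185.902 + 461.2 = 1878.102 Myr.

1878.102 million years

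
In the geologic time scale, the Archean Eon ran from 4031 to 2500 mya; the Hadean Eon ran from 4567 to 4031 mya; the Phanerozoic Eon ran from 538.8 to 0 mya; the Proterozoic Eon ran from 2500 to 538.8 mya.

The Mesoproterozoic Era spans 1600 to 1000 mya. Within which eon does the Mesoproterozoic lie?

Proterozoic

The Mesoproterozoic (1600–1000 Ma) lies entirely within 2500–538.8 Ma, the Proterozoic Eon.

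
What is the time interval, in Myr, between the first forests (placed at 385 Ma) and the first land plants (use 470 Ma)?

85 million years

470 − 385 = 85 million years.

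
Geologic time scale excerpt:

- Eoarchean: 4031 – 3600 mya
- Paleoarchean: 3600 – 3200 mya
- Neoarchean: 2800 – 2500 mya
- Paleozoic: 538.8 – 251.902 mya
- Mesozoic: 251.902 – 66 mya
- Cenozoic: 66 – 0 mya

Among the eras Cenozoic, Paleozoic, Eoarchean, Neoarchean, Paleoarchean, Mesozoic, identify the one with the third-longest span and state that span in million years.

Start − end for each: Cenozoic 66 − 0 = 66; Paleozoic 538.8 − 251.902 = 286.898; Eoarchean 4031 − 3600 = 431; Neoarchean 2800 − 2500 = 300; Paleoarchean 3600 − 3200 = 400; Mesozoic 251.902 − 66 = 185.902.
Ranking these from longest: Eoarchean > Paleoarchean > Neoarchean > Paleozoic > Mesozoic > Cenozoic.
Position 3 in that ranking is Neoarchean, which lasted 300 Myr.

Neoarchean, 300 million years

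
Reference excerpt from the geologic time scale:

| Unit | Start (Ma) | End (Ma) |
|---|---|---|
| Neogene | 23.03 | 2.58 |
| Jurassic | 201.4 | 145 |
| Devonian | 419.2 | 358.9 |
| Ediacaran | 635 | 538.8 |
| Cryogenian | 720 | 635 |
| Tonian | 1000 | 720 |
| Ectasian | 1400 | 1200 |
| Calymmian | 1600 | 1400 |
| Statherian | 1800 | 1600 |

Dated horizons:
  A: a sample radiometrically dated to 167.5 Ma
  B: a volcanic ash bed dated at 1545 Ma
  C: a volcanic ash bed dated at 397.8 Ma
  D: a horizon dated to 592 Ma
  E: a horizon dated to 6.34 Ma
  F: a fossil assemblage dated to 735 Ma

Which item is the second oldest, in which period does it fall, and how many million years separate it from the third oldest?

F, in the Tonian; 143 million years to D

Sorted oldest-first by Ma: B (1545), F (735), D (592), C (397.8), A (167.5), E (6.34).
The second oldest is F at 735 Ma, which lies in 1000–720 Ma: the Tonian.
The third oldest is D at 592 Ma; separation = |735 − 592| = 143 Myr.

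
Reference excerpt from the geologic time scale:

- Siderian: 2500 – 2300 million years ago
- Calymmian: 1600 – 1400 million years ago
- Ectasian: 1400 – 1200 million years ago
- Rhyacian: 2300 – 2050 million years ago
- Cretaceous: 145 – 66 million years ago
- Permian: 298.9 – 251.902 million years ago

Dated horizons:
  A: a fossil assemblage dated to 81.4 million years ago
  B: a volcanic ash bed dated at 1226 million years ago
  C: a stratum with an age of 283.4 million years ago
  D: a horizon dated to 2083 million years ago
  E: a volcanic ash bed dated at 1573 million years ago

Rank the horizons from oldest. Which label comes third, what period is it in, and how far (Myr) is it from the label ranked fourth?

B, in the Ectasian; 942.6 million years to C

Larger Ma means older, so oldest first: D 2083 > E 1573 > B 1226 > C 283.4 > A 81.4.
Counting 3 along gives B (1226 Ma); the excerpt puts that inside the Ectasian, 1400–1200 Ma.
Next in line is C (283.4 Ma), and 1226 − 283.4 = 942.6 Myr.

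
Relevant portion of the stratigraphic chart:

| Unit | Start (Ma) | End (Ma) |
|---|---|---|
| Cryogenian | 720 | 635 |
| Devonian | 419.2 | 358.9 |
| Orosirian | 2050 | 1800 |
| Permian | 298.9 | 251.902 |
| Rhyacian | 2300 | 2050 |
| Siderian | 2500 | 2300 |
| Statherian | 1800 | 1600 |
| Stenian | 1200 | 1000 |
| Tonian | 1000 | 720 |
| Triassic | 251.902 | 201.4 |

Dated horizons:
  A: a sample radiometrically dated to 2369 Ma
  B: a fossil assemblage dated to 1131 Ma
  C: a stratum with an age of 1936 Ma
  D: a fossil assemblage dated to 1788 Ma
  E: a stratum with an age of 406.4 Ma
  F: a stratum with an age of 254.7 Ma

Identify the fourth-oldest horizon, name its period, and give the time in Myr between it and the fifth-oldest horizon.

Larger Ma means older, so oldest first: A 2369 > C 1936 > D 1788 > B 1131 > E 406.4 > F 254.7.
Counting 4 along gives B (1131 Ma); the excerpt puts that inside the Stenian, 1200–1000 Ma.
Next in line is E (406.4 Ma), and 1131 − 406.4 = 724.6 Myr.

B, in the Stenian; 724.6 million years to E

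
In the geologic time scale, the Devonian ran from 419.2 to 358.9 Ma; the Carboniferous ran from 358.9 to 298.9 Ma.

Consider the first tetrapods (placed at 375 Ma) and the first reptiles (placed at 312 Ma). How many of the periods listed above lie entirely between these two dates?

The older date is 375 Ma and the younger is 312 Ma.
No period both begins after 375 Ma and ends before 312 Ma, so the count is 0.

0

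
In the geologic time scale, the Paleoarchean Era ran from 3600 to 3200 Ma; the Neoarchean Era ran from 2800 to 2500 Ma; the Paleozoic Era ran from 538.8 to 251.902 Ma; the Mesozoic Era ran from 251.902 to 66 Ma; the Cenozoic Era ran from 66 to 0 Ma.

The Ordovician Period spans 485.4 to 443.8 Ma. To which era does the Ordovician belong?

The Ordovician (485.4–443.8 Ma) lies entirely within 538.8–251.902 Ma, the Paleozoic Era.

Paleozoic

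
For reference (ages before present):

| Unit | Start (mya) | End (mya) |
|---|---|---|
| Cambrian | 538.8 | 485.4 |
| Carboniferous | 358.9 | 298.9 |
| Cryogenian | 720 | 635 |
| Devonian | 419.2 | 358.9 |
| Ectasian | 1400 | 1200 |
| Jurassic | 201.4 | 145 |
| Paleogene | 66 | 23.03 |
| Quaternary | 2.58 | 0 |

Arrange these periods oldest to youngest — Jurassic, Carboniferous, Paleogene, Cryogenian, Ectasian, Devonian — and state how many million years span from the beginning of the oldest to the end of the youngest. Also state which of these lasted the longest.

From the excerpt: Jurassic 201.4–145; Carboniferous 358.9–298.9; Paleogene 66–23.03; Cryogenian 720–635; Ectasian 1400–1200; Devonian 419.2–358.9 (Ma).
Larger Ma is earlier, so the oldest is Ectasian and the youngest is Paleogene; oldest to youngest: Ectasian, Cryogenian, Devonian, Carboniferous, Jurassic, Paleogene.
Oldest start 1400 minus youngest end 23.03 gives 1376.97 Myr overall.
Individual lengths (start − end): Devonian 60.3; Paleogene 42.97; Jurassic 56.4; Cryogenian 85; Carboniferous 60; Ectasian 200. The largest is Ectasian at 200 Myr.

Ectasian, Cryogenian, Devonian, Carboniferous, Jurassic, Paleogene; total span 1376.97 Myr; longest is Ectasian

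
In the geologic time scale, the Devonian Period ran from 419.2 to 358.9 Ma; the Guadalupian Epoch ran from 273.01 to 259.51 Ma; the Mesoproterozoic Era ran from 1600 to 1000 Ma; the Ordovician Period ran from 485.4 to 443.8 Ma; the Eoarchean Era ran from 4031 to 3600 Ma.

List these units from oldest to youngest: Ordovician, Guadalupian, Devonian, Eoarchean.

Eoarchean, Ordovician, Devonian, Guadalupian

Sorting by start age (descending Ma, since larger Ma = older): Eoarchean began 4031, Ordovician began 485.4, Devonian began 419.2, Guadalupian began 273.01.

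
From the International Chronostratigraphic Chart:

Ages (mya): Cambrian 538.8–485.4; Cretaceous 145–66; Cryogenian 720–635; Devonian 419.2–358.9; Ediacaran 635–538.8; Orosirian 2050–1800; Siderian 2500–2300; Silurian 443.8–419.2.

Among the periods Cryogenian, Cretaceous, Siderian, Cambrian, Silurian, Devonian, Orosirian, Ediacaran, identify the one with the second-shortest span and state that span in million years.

Durations: Cryogenian 85; Cretaceous 79; Siderian 200; Cambrian 53.4; Silurian 24.6; Devonian 60.3; Orosirian 250; Ediacaran 96.2 Myr.
Sorted shortest-first: Silurian (24.6), Cambrian (53.4), Devonian (60.3), Cretaceous (79), Cryogenian (85), Ediacaran (96.2), Siderian (200), Orosirian (250).
The second shortest is Cambrian at 53.4 Myr.

Cambrian, 53.4 million years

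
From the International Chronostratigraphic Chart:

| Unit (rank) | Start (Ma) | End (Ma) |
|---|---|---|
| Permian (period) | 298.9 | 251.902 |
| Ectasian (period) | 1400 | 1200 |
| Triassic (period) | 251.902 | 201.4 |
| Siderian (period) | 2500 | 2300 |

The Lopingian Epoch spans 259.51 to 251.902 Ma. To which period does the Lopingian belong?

Permian

The Lopingian (259.51–251.902 Ma) lies entirely within 298.9–251.902 Ma, the Permian Period.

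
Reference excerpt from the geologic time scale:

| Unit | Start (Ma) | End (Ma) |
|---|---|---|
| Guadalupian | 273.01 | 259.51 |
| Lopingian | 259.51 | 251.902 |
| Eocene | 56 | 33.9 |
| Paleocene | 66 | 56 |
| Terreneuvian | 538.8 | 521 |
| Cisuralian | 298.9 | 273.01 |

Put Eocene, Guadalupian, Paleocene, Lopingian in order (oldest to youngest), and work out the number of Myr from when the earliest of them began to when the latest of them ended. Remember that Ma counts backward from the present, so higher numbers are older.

Start ages (Ma): Guadalupian 273.01, Lopingian 259.51, Paleocene 66, Eocene 56.
Ordered oldest to youngest: Guadalupian, Lopingian, Paleocene, Eocene.
Span = 273.01 − 33.9 = 239.11 Myr.

Guadalupian → Lopingian → Paleocene → Eocene; total span 239.11 Myr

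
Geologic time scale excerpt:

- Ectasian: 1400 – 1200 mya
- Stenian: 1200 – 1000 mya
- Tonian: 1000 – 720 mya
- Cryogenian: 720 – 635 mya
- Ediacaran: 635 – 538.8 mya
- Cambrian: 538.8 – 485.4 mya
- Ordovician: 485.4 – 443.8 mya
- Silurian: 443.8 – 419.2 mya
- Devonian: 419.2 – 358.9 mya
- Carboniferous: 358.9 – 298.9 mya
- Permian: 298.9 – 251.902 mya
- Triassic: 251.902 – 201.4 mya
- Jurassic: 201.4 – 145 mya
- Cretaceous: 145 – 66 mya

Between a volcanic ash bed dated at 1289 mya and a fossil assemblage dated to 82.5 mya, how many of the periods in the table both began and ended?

The older date is 1289 Ma and the younger is 82.5 Ma.
Periods with start < 1289 and end > 82.5 Ma: Stenian (1200–1000), Tonian (1000–720), Cryogenian (720–635), Ediacaran (635–538.8), Cambrian (538.8–485.4), Ordovician (485.4–443.8), Silurian (443.8–419.2), Devonian (419.2–358.9), Carboniferous (358.9–298.9), Permian (298.9–251.902), Triassic (251.902–201.4), Jurassic (201.4–145).
That is 12 complete periods.

12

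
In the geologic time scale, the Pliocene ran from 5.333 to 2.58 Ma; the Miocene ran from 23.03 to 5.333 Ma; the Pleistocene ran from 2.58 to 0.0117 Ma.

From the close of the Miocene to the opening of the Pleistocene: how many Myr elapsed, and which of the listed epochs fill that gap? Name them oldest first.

The Miocene closes at 5.333 Ma and the Pleistocene opens at 2.58 Ma, so the interval is 5.333 − 2.58 = 2.753 Myr.
An epoch fits inside if it starts at or after 5.333 Ma and ends at or before 2.58 Ma; oldest first that gives Pliocene.

2.753 million years; Pliocene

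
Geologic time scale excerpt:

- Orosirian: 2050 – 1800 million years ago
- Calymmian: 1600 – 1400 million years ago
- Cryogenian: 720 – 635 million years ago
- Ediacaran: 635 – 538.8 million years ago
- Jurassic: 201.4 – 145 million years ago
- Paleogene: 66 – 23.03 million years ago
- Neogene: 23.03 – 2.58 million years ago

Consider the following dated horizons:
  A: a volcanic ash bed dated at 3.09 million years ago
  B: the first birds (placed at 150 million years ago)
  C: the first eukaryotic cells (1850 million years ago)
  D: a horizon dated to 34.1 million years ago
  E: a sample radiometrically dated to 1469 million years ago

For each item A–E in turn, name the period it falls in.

Match each age against the start–end ranges in the excerpt: A = 3.09 Ma → Neogene (23.03–2.58); B = 150 Ma → Jurassic (201.4–145); C = 1850 Ma → Orosirian (2050–1800); D = 34.1 Ma → Paleogene (66–23.03); E = 1469 Ma → Calymmian (1600–1400).

A — Neogene; B — Jurassic; C — Orosirian; D — Paleogene; E — Calymmian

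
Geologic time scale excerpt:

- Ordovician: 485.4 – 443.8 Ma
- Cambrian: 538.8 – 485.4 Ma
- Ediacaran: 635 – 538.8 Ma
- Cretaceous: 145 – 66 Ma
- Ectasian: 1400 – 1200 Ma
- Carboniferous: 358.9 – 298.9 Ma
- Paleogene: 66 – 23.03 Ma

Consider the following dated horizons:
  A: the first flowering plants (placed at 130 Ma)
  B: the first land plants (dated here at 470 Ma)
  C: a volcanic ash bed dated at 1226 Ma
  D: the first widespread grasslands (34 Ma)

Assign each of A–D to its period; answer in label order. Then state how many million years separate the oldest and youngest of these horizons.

A — Cretaceous; B — Ordovician; C — Ectasian; D — Paleogene; span 1192 million years

Match each age against the start–end ranges in the excerpt: A = 130 Ma → Cretaceous (145–66); B = 470 Ma → Ordovician (485.4–443.8); C = 1226 Ma → Ectasian (1400–1200); D = 34 Ma → Paleogene (66–23.03).
The largest age is 1226 Ma and the smallest is 34 Ma; their difference is 1192 Myr.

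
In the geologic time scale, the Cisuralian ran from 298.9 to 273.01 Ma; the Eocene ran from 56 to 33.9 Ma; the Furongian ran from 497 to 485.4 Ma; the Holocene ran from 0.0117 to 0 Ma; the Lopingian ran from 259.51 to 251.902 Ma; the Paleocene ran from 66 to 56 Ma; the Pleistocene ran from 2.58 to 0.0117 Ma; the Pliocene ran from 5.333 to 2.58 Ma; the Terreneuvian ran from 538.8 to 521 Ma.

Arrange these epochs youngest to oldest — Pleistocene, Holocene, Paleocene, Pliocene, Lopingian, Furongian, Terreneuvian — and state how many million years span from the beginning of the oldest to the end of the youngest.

Holocene → Pleistocene → Pliocene → Paleocene → Lopingian → Furongian → Terreneuvian; total span 538.8 Myr

From the excerpt: Pleistocene 2.58–0.0117; Holocene 0.0117–0; Paleocene 66–56; Pliocene 5.333–2.58; Lopingian 259.51–251.902; Furongian 497–485.4; Terreneuvian 538.8–521 (Ma).
Larger Ma is earlier, so the oldest is Terreneuvian and the youngest is Holocene; youngest to oldest: Holocene, Pleistocene, Pliocene, Paleocene, Lopingian, Furongian, Terreneuvian.
Oldest start 538.8 minus youngest end 0 gives 538.8 Myr overall.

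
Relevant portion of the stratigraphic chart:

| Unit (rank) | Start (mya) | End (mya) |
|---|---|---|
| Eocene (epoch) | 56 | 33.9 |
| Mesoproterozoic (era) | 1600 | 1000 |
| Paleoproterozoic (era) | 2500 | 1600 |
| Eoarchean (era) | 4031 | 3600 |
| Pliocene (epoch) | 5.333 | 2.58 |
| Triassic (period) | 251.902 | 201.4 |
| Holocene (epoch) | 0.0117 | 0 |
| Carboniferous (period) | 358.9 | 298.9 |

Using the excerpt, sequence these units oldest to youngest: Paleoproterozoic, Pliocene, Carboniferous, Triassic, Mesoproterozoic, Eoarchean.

Sorting by start age (descending Ma, since larger Ma = older): Eoarchean began 4031, Paleoproterozoic began 2500, Mesoproterozoic began 1600, Carboniferous began 358.9, Triassic began 251.902, Pliocene began 5.333.

Eoarchean → Paleoproterozoic → Mesoproterozoic → Carboniferous → Triassic → Pliocene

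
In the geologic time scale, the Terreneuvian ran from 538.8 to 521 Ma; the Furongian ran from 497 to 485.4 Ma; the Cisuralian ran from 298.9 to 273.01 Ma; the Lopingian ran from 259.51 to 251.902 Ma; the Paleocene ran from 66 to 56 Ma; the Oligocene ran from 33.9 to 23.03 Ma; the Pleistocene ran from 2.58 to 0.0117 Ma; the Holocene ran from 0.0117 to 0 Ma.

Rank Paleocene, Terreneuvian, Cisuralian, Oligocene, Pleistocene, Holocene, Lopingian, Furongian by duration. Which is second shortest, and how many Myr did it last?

Durations: Paleocene 10; Terreneuvian 17.8; Cisuralian 25.89; Oligocene 10.87; Pleistocene 2.5683; Holocene 0.0117; Lopingian 7.608; Furongian 11.6 Myr.
Sorted shortest-first: Holocene (0.0117), Pleistocene (2.5683), Lopingian (7.608), Paleocene (10), Oligocene (10.87), Furongian (11.6), Terreneuvian (17.8), Cisuralian (25.89).
The second shortest is Pleistocene at 2.5683 Myr.

Pleistocene, 2.5683 million years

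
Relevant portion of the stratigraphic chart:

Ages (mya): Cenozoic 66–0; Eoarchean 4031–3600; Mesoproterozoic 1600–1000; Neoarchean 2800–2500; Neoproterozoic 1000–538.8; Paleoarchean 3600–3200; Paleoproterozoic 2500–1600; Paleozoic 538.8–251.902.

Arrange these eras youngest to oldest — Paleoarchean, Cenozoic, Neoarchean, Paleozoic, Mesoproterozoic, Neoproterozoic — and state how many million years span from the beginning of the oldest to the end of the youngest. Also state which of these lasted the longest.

Cenozoic → Paleozoic → Neoproterozoic → Mesoproterozoic → Neoarchean → Paleoarchean; total span 3600 Myr; longest is Mesoproterozoic

From the excerpt: Paleoarchean 3600–3200; Cenozoic 66–0; Neoarchean 2800–2500; Paleozoic 538.8–251.902; Mesoproterozoic 1600–1000; Neoproterozoic 1000–538.8 (Ma).
Larger Ma is earlier, so the oldest is Paleoarchean and the youngest is Cenozoic; youngest to oldest: Cenozoic, Paleozoic, Neoproterozoic, Mesoproterozoic, Neoarchean, Paleoarchean.
Oldest start 3600 minus youngest end 0 gives 3600 Myr overall.
Individual lengths (start − end): Neoarchean 300; Neoproterozoic 461.2; Cenozoic 66; Mesoproterozoic 600; Paleoarchean 400; Paleozoic 286.898. The largest is Mesoproterozoic at 600 Myr.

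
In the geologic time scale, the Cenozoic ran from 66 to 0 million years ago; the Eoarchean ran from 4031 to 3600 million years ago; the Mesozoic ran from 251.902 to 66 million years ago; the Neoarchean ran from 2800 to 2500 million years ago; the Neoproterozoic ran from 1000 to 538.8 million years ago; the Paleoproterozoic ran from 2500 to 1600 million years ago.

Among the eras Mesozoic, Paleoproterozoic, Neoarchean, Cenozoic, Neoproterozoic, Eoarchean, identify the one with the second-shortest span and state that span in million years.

Mesozoic, 185.902 million years

Start − end for each: Mesozoic 251.902 − 66 = 185.902; Paleoproterozoic 2500 − 1600 = 900; Neoarchean 2800 − 2500 = 300; Cenozoic 66 − 0 = 66; Neoproterozoic 1000 − 538.8 = 461.2; Eoarchean 4031 − 3600 = 431.
Ranking these from shortest: Cenozoic < Mesozoic < Neoarchean < Eoarchean < Neoproterozoic < Paleoproterozoic.
Position 2 in that ranking is Mesozoic, which lasted 185.902 Myr.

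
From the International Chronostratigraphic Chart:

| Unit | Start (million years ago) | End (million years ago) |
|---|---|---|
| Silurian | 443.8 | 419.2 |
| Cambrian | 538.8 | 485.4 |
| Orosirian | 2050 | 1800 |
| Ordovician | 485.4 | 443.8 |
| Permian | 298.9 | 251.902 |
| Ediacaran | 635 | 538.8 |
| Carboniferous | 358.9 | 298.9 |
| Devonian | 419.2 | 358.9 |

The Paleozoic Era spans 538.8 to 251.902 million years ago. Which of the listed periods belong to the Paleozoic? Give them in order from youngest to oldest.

Permian, Carboniferous, Devonian, Silurian, Ordovician, Cambrian

Periods with both bounds inside 538.8–251.902 Ma: Permian (298.9–251.902), Carboniferous (358.9–298.9), Devonian (419.2–358.9), Silurian (443.8–419.2), Ordovician (485.4–443.8), Cambrian (538.8–485.4).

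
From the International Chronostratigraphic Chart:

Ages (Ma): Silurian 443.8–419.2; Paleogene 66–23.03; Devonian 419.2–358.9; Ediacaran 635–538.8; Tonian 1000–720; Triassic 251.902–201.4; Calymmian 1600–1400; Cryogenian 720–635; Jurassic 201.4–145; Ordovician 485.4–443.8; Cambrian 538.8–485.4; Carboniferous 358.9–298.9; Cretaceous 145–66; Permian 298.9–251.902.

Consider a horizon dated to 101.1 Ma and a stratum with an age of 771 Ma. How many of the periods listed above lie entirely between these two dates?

771 Ma sits inside the Tonian (1000–720) and 101.1 Ma inside the Cretaceous (145–66); neither of those is wholly between the two dates.
The listed periods lying completely between them are Cryogenian, Ediacaran, Cambrian, Ordovician, Silurian, Devonian, Carboniferous, Permian, Triassic, Jurassic — 10 in all.

10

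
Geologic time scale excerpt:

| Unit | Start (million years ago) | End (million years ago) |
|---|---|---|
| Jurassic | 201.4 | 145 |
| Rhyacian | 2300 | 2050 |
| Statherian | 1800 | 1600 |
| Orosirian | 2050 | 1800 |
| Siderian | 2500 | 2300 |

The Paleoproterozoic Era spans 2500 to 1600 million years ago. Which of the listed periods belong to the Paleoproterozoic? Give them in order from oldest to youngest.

Siderian, Rhyacian, Orosirian, Statherian

Periods with both bounds inside 2500–1600 Ma: Siderian (2500–2300), Rhyacian (2300–2050), Orosirian (2050–1800), Statherian (1800–1600).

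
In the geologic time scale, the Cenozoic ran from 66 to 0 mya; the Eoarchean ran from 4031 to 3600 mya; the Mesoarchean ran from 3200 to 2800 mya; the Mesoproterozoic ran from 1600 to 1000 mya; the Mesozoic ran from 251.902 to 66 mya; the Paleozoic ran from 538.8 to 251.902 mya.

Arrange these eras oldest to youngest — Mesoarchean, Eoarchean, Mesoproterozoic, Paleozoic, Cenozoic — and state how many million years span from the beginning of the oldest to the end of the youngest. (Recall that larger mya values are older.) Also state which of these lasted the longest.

Eoarchean, Mesoarchean, Mesoproterozoic, Paleozoic, Cenozoic; total span 4031 Myr; longest is Mesoproterozoic

Start ages (Ma): Eoarchean 4031, Mesoarchean 3200, Mesoproterozoic 1600, Paleozoic 538.8, Cenozoic 66.
Ordered oldest to youngest: Eoarchean, Mesoarchean, Mesoproterozoic, Paleozoic, Cenozoic.
Span = 4031 − 0 = 4031 Myr.
Durations: Cenozoic 66, Paleozoic 286.898, Mesoproterozoic 600, Mesoarchean 400, Eoarchean 431 → longest is Mesoproterozoic (600 Myr).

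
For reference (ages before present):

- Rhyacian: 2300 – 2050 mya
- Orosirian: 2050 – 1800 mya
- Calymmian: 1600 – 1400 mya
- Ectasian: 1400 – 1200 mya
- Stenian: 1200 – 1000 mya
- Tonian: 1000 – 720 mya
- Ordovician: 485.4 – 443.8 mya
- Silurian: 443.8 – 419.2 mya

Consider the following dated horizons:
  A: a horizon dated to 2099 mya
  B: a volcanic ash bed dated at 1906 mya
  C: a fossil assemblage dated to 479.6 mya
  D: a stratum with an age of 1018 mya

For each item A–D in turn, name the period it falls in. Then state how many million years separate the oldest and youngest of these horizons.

A — Rhyacian; B — Orosirian; C — Ordovician; D — Stenian; span 1619.4 million years

Match each age against the start–end ranges in the excerpt: A = 2099 Ma → Rhyacian (2300–2050); B = 1906 Ma → Orosirian (2050–1800); C = 479.6 Ma → Ordovician (485.4–443.8); D = 1018 Ma → Stenian (1200–1000).
The largest age is 2099 Ma and the smallest is 479.6 Ma; their difference is 1619.4 Myr.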